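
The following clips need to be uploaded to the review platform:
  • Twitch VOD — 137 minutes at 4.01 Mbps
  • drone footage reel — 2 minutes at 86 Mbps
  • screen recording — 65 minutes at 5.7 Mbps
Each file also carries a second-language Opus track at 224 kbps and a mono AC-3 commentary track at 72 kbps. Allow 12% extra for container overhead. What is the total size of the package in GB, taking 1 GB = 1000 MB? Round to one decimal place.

Audio total: 224 + 72 = 296 kbps = 0.296 Mbps.
Twitch VOD: 4.306 Mbps × 8220 s × 1.12 = 39642.8 Mb
drone footage reel: 86.296 Mbps × 120 s × 1.12 = 11598.2 Mb
screen recording: 5.996 Mbps × 3900 s × 1.12 = 26190.5 Mb
Total: 77431.5 Mb = 9678.9 MB.
= 9.679 GB.

9.7 GB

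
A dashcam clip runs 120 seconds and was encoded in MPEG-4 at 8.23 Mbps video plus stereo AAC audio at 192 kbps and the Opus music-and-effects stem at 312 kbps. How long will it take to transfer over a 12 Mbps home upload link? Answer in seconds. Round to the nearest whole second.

87 seconds

Audio total: 192 + 312 = 504 kbps = 0.504 Mbps.
Total bitrate: 8.734 Mbps.
File: 8.734 Mbps × 120 s = 1048.1 Mb.
At 12 Mbps: 1048.1 / 12 = 87.3 s ≈ 87.3 seconds.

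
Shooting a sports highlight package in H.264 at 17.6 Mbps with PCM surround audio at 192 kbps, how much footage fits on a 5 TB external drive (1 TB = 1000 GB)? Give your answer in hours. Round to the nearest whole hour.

Audio: 192 kbps = 0.192 Mbps.
Total bitrate: 17.6 + 0.192 = 17.792 Mbps.
Capacity: 5 TB = 40,000,000 Mb.
Recording time: 40,000,000 / 17.792 = 2,248,201 s ≈ 625 hours.

625 hours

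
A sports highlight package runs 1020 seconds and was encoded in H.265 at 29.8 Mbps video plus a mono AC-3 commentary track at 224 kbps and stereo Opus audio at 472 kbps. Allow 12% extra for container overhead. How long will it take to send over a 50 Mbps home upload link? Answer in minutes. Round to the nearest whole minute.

Audio total: 224 + 472 = 696 kbps = 0.696 Mbps.
Total bitrate: 30.496 Mbps.
File: 30.496 Mbps × 1020 s = 31105.9 Mb.
With 12% container overhead: ×1.12. → 34838.6 Mb.
At 50 Mbps: 34838.6 / 50 = 696.8 s ≈ 11.6 minutes.

12 minutes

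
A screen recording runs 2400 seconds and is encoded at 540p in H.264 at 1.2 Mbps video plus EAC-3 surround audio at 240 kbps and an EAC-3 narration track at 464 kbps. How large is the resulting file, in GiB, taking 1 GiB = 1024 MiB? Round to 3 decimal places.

0.532 GiB

Audio total: 240 + 464 = 704 kbps = 0.704 Mbps.
Total bitrate: 1.2 + 0.704 = 1.904 Mbps.
Stream data: 1.904 Mbps × 2400 s = 4569.6 Mb.
4,570 Mb = 571,200,000 bytes ÷ 1,073,741,824 = 0.532 GiB.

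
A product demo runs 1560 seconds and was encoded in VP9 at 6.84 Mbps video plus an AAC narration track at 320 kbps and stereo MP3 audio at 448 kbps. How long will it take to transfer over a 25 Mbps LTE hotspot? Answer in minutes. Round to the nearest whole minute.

8 minutes

Audio total: 320 + 448 = 768 kbps = 0.768 Mbps.
Total bitrate: 7.608 Mbps.
File: 7.608 Mbps × 1560 s = 11868.5 Mb.
At 25 Mbps: 11868.5 / 25 = 474.7 s ≈ 7.91 minutes.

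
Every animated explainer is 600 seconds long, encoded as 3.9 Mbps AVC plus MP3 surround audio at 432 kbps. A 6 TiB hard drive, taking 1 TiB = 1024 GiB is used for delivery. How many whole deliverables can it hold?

Audio: 432 kbps = 0.432 Mbps.
Total bitrate: 4.332 Mbps.
Per item: 4.332 Mbps × 600 s = 2,599 Mb = 324.9 MB.
Capacity: 6 TiB = 52,776,558 Mb; 20304.92 items → 20304 complete.

20304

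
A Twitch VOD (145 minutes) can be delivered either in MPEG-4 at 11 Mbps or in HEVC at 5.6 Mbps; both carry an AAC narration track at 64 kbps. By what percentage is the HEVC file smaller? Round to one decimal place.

48.8%

145 min = 8700 s
Audio: 64 kbps = 0.064 Mbps.
MPEG-4: 11.064 Mbps × 8700 s = 96256.8 Mb = 12.032 GB.
HEVC: 5.664 Mbps × 8700 s = 49276.8 Mb = 6.160 GB.
Reduction: (1 − 6.160/12.032) × 100 = 48.81%.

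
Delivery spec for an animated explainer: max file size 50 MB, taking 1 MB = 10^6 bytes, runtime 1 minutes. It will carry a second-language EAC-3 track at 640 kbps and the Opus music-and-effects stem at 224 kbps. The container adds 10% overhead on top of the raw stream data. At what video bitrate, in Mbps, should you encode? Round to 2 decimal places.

5.20 Mbps

Budget: 50 MB = 400.0 Mb.
Stream payload after overhead: 400.0 / 1.10 = 363.6 Mb.
Total bitrate budget: 363.6 Mb / 60 s = 6.061 Mbps.
Audio total: 640 + 224 = 864 kbps = 0.864 Mbps.
Video: 6.061 − 0.864 = 5.197 Mbps.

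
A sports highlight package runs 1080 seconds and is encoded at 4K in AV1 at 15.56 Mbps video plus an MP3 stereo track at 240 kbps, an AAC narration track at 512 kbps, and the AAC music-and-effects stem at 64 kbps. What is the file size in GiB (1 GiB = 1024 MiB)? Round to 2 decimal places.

2.06 GiB

Audio total: 240 + 512 + 64 = 816 kbps = 0.816 Mbps.
Total bitrate: 15.56 + 0.816 = 16.376 Mbps.
Stream data: 16.376 Mbps × 1080 s = 17686.1 Mb.
17,686 Mb = 2,210,760,000 bytes ÷ 1,073,741,824 = 2.059 GiB.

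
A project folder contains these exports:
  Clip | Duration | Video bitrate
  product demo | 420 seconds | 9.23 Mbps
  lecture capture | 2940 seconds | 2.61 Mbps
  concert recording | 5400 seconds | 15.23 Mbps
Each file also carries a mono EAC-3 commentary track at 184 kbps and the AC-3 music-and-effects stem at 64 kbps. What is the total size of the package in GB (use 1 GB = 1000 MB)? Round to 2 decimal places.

Audio total: 184 + 64 = 248 kbps = 0.248 Mbps.
product demo: 9.478 Mbps × 420 s = 3980.8 Mb
lecture capture: 2.858 Mbps × 2940 s = 8402.5 Mb
concert recording: 15.478 Mbps × 5400 s = 83581.2 Mb
Total: 95964.5 Mb = 11995.6 MB.
= 12.00 GB.

12.00 GB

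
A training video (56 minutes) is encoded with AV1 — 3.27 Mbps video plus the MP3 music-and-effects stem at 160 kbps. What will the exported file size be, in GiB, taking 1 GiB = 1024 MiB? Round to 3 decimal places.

56 min = 3360 s
Audio: 160 kbps = 0.160 Mbps.
Total bitrate: 3.27 + 0.160 = 3.430 Mbps.
Stream data: 3.430 Mbps × 3360 s = 11524.8 Mb.
11,525 Mb = 1,440,600,000 bytes ÷ 1,073,741,824 = 1.342 GiB.

1.342 GiB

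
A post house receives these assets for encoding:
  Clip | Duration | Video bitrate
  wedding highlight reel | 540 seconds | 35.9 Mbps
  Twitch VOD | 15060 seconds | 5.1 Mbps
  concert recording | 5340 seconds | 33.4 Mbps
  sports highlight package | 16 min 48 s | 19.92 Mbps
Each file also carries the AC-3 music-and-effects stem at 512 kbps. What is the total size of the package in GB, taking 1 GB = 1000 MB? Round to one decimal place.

38.2 GB

Audio: 512 kbps = 0.512 Mbps.
wedding highlight reel: 36.412 Mbps × 540 s = 19662.5 Mb
Twitch VOD: 5.612 Mbps × 15060 s = 84516.7 Mb
concert recording: 33.912 Mbps × 5340 s = 181090.1 Mb
sports highlight package: 20.432 Mbps × 1008 s = 20595.5 Mb
Total: 305864.7 Mb = 38233.1 MB.
= 38.23 GB.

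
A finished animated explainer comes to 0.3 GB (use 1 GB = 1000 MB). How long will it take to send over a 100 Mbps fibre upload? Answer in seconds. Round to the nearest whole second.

File: 0.3 GB = 2400.0 Mb.
At 100 Mbps: 2400.0 / 100 = 24.0 s ≈ 24 seconds.

24 seconds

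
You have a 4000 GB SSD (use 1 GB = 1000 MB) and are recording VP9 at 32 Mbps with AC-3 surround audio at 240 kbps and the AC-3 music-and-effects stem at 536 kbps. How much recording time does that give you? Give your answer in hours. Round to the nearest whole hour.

271 hours

Audio total: 240 + 536 = 776 kbps = 0.776 Mbps.
Total bitrate: 32 + 0.776 = 32.776 Mbps.
Capacity: 4000 GB = 32,000,000 Mb.
Recording time: 32,000,000 / 32.776 = 976,324 s ≈ 271 hours.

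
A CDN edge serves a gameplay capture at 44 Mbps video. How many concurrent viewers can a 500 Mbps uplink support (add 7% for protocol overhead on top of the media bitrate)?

10

On the wire with 7% overhead: 47.080 Mbps.
500 Mbps = 500.0 Mbps; 500.0 / 47.080 = 10.62 → 10 viewers.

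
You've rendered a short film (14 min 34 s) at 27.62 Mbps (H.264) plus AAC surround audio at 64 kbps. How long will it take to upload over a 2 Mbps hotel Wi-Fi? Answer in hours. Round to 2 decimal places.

3.36 hours

14 min 34 s = 874 s
Audio: 64 kbps = 0.064 Mbps.
Total bitrate: 27.684 Mbps.
File: 27.684 Mbps × 874 s = 24195.8 Mb.
At 2 Mbps: 24195.8 / 2 = 12097.9 s ≈ 3.36 hours.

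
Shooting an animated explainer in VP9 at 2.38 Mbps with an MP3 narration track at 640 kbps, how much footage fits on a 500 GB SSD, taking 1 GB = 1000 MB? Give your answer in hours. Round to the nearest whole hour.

368 hours

Audio: 640 kbps = 0.640 Mbps.
Total bitrate: 2.38 + 0.640 = 3.020 Mbps.
Capacity: 500 GB = 4,000,000 Mb.
Recording time: 4,000,000 / 3.020 = 1,324,503 s ≈ 368 hours.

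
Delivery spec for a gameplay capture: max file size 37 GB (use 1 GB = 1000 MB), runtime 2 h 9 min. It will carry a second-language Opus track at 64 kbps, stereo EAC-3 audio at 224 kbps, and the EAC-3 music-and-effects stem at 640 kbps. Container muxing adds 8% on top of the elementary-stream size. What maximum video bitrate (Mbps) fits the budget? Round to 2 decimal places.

Budget: 37 GB = 296000.0 Mb.
Stream payload after overhead: 296000.0 / 1.08 = 274074.1 Mb.
2 h 9 min = 129 min = 7740 s
Total bitrate budget: 274074.1 Mb / 7740 s = 35.410 Mbps.
Audio total: 64 + 224 + 640 = 928 kbps = 0.928 Mbps.
Video: 35.410 − 0.928 = 34.482 Mbps.

34.48 Mbps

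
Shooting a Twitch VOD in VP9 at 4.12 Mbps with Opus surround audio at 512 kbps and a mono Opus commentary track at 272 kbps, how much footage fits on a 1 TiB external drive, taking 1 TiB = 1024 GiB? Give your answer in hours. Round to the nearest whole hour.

Audio total: 512 + 272 = 784 kbps = 0.784 Mbps.
Total bitrate: 4.12 + 0.784 = 4.904 Mbps.
Capacity: 1 TiB = 8,796,093 Mb.
Recording time: 8,796,093 / 4.904 = 1,793,657 s ≈ 498 hours.

498 hours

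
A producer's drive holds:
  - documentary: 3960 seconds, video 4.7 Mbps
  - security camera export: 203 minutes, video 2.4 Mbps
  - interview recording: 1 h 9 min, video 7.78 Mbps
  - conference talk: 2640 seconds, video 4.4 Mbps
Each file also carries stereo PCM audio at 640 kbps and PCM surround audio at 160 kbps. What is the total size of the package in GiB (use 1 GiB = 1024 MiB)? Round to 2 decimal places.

12.81 GiB

Audio total: 640 + 160 = 800 kbps = 0.800 Mbps.
documentary: 5.500 Mbps × 3960 s = 21780.0 Mb
security camera export: 3.200 Mbps × 12180 s = 38976.0 Mb
interview recording: 8.580 Mbps × 4140 s = 35521.2 Mb
conference talk: 5.200 Mbps × 2640 s = 13728.0 Mb
Total: 110005.2 Mb = 13750.6 MB.
= 12.81 GiB.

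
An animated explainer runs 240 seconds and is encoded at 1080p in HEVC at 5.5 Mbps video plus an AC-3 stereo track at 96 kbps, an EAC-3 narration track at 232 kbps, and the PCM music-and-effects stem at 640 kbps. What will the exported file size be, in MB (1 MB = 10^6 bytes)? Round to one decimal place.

Audio total: 96 + 232 + 640 = 968 kbps = 0.968 Mbps.
Total bitrate: 5.5 + 0.968 = 6.468 Mbps.
Stream data: 6.468 Mbps × 240 s = 1552.3 Mb.
1,552 Mb ÷ 8 = 194.0 MB → 194.0 MB.

194.0 MB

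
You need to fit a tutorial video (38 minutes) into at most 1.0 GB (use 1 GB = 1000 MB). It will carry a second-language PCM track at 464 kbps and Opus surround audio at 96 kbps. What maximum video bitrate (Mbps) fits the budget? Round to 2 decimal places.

2.95 Mbps

Budget: 1.0 GB = 8000.0 Mb.
38 min = 2280 s
Total bitrate budget: 8000.0 Mb / 2280 s = 3.509 Mbps.
Audio total: 464 + 96 = 560 kbps = 0.560 Mbps.
Video: 3.509 − 0.560 = 2.949 Mbps.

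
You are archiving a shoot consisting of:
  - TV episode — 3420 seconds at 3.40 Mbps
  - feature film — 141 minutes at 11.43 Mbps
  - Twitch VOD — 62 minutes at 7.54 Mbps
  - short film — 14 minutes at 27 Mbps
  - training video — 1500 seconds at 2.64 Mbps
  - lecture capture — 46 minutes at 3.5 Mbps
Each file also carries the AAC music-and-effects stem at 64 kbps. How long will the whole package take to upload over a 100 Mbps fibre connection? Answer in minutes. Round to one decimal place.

Audio: 64 kbps = 0.064 Mbps.
TV episode: 3.464 Mbps × 3420 s = 11846.9 Mb
feature film: 11.494 Mbps × 8460 s = 97239.2 Mb
Twitch VOD: 7.604 Mbps × 3720 s = 28286.9 Mb
short film: 27.064 Mbps × 840 s = 22733.8 Mb
training video: 2.704 Mbps × 1500 s = 4056.0 Mb
lecture capture: 3.564 Mbps × 2760 s = 9836.6 Mb
Total: 173999.4 Mb = 21749.9 MB.
At 100 Mbps: 173999.4 / 100 = 1740 s ≈ 29 minutes.

29.0 minutes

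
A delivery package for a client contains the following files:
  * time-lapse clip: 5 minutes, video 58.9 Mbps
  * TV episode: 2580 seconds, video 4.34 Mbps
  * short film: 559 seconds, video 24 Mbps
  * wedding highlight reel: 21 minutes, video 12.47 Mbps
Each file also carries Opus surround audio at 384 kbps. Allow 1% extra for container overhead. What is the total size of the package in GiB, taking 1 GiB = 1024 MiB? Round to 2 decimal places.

7.03 GiB

Audio: 384 kbps = 0.384 Mbps.
time-lapse clip: 59.284 Mbps × 300 s × 1.01 = 17963.1 Mb
TV episode: 4.724 Mbps × 2580 s × 1.01 = 12309.8 Mb
short film: 24.384 Mbps × 559 s × 1.01 = 13767.0 Mb
wedding highlight reel: 12.854 Mbps × 1260 s × 1.01 = 16358.0 Mb
Total: 60397.8 Mb = 7549.7 MB.
= 7.031 GiB.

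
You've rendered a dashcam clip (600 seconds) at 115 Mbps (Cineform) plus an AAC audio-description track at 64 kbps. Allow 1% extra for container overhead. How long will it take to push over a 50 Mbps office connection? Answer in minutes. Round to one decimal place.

Audio: 64 kbps = 0.064 Mbps.
Total bitrate: 115.064 Mbps.
File: 115.064 Mbps × 600 s = 69038.4 Mb.
With 1% container overhead: ×1.01. → 69728.8 Mb.
At 50 Mbps: 69728.8 / 50 = 1394.6 s ≈ 23.2 minutes.

23.2 minutes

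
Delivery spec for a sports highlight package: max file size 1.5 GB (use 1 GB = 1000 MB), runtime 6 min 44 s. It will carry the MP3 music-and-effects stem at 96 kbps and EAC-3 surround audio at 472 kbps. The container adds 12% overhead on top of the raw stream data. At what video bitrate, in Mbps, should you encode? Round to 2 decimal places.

Budget: 1.5 GB = 12000.0 Mb.
Stream payload after overhead: 12000.0 / 1.12 = 10714.3 Mb.
6 min 44 s = 404 s
Total bitrate budget: 10714.3 Mb / 404 s = 26.521 Mbps.
Audio total: 96 + 472 = 568 kbps = 0.568 Mbps.
Video: 26.521 − 0.568 = 25.953 Mbps.

25.95 Mbps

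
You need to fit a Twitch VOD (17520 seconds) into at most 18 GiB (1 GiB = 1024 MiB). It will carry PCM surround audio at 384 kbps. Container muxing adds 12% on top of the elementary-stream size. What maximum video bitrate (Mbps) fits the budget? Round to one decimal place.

7.5 Mbps

Budget: 18 GiB = 154618.8 Mb.
Stream payload after overhead: 154618.8 / 1.12 = 138052.5 Mb.
Total bitrate budget: 138052.5 Mb / 17520 s = 7.880 Mbps.
Audio: 384 kbps = 0.384 Mbps.
Video: 7.880 − 0.384 = 7.496 Mbps.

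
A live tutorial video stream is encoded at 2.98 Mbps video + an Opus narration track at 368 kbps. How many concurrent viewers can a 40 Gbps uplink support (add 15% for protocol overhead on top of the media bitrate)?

Audio: 368 kbps = 0.368 Mbps.
Per-viewer media rate: 3.348 Mbps.
On the wire with 15% overhead: 3.850 Mbps.
40 Gbps = 40,000 Mbps; 40,000 / 3.850 = 10389.07 → 10389 viewers.

10389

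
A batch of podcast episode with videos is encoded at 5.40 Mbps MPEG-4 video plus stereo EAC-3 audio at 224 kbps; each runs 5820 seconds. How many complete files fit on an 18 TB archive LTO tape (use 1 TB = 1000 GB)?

4399

Audio: 224 kbps = 0.224 Mbps.
Total bitrate: 5.624 Mbps.
Per item: 5.624 Mbps × 5820 s = 32,732 Mb = 4,091 MB.
Capacity: 18 TB = 144,000,000 Mb; 4399.41 items → 4399 complete.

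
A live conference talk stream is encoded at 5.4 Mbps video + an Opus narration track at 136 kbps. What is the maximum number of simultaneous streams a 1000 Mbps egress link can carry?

Audio: 136 kbps = 0.136 Mbps.
Per-viewer media rate: 5.536 Mbps.
1000 Mbps = 1,000 Mbps; 1,000 / 5.536 = 180.64 → 180 viewers.

180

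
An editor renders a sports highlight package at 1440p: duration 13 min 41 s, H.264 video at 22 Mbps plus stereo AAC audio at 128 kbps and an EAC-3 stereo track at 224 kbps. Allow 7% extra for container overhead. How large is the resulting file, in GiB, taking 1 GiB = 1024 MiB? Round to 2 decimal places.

13 min 41 s = 821 s
Audio total: 128 + 224 = 352 kbps = 0.352 Mbps.
Total bitrate: 22 + 0.352 = 22.352 Mbps.
Stream data: 22.352 Mbps × 821 s = 18351.0 Mb.
With 7% container overhead: ×1.07.
19,636 Mb = 2,454,445,180 bytes ÷ 1,073,741,824 = 2.286 GiB.

2.29 GiB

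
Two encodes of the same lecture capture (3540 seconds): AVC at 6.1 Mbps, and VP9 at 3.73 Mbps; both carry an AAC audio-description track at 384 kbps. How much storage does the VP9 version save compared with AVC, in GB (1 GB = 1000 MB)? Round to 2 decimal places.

1.05 GB

Audio: 384 kbps = 0.384 Mbps.
AVC: 6.484 Mbps × 3540 s = 22953.4 Mb = 2.869 GB.
VP9: 4.114 Mbps × 3540 s = 14563.6 Mb = 1.820 GB.
Saving: 2.869 − 1.820 = 1.049 GB.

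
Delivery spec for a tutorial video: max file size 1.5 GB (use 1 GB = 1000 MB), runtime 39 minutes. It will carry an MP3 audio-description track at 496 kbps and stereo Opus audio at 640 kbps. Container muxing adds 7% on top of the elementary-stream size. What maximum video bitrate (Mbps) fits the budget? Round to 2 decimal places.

3.66 Mbps

Budget: 1.5 GB = 12000.0 Mb.
Stream payload after overhead: 12000.0 / 1.07 = 11215.0 Mb.
39 min = 2340 s
Total bitrate budget: 11215.0 Mb / 2340 s = 4.793 Mbps.
Audio total: 496 + 640 = 1136 kbps = 1.136 Mbps.
Video: 4.793 − 1.136 = 3.657 Mbps.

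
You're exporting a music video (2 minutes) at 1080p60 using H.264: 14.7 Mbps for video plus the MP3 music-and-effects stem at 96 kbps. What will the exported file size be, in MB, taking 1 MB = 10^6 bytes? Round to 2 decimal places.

221.94 MB

2 min = 120 s
Audio: 96 kbps = 0.096 Mbps.
Total bitrate: 14.7 + 0.096 = 14.796 Mbps.
Stream data: 14.796 Mbps × 120 s = 1775.5 Mb.
1,776 Mb ÷ 8 = 221.9 MB → 221.9 MB.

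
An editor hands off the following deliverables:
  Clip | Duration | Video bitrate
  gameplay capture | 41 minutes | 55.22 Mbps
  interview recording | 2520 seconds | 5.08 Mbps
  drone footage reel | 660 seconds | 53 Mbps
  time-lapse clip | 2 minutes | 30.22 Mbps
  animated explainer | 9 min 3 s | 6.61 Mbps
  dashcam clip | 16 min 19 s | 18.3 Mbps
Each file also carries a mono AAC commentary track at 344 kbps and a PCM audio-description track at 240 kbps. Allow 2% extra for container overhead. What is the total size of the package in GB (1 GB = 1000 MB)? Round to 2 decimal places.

Audio total: 344 + 240 = 584 kbps = 0.584 Mbps.
gameplay capture: 55.804 Mbps × 2460 s × 1.02 = 140023.4 Mb
interview recording: 5.664 Mbps × 2520 s × 1.02 = 14558.7 Mb
drone footage reel: 53.584 Mbps × 660 s × 1.02 = 36072.7 Mb
time-lapse clip: 30.804 Mbps × 120 s × 1.02 = 3770.4 Mb
animated explainer: 7.194 Mbps × 543 s × 1.02 = 3984.5 Mb
dashcam clip: 18.884 Mbps × 979 s × 1.02 = 18857.2 Mb
Total: 217267.0 Mb = 27158.4 MB.
= 27.16 GB.

27.16 GB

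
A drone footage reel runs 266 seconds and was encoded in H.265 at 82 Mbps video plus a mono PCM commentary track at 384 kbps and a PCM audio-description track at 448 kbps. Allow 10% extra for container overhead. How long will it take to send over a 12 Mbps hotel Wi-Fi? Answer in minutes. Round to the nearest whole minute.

34 minutes

Audio total: 384 + 448 = 832 kbps = 0.832 Mbps.
Total bitrate: 82.832 Mbps.
File: 82.832 Mbps × 266 s = 22033.3 Mb.
With 10% container overhead: ×1.10. → 24236.6 Mb.
At 12 Mbps: 24236.6 / 12 = 2019.7 s ≈ 33.7 minutes.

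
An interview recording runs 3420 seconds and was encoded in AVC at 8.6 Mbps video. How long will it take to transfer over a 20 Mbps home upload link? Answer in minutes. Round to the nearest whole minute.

25 minutes

File: 8.600 Mbps × 3420 s = 29412.0 Mb.
At 20 Mbps: 29412.0 / 20 = 1470.6 s ≈ 24.5 minutes.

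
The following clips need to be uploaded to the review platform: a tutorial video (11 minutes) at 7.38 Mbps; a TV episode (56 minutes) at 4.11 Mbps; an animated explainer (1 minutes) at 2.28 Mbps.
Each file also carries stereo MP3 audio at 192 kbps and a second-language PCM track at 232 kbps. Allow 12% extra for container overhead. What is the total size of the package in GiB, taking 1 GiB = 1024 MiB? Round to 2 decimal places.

Audio total: 192 + 232 = 424 kbps = 0.424 Mbps.
tutorial video: 7.804 Mbps × 660 s × 1.12 = 5768.7 Mb
TV episode: 4.534 Mbps × 3360 s × 1.12 = 17062.3 Mb
animated explainer: 2.704 Mbps × 60 s × 1.12 = 181.7 Mb
Total: 23012.8 Mb = 2876.6 MB.
= 2.679 GiB.

2.68 GiB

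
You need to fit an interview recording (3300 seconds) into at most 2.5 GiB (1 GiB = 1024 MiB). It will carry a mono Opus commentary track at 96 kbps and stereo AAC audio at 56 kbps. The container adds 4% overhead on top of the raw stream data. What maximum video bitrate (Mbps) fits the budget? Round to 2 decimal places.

6.11 Mbps

Budget: 2.5 GiB = 21474.8 Mb.
Stream payload after overhead: 21474.8 / 1.04 = 20648.9 Mb.
Total bitrate budget: 20648.9 Mb / 3300 s = 6.257 Mbps.
Audio total: 96 + 56 = 152 kbps = 0.152 Mbps.
Video: 6.257 − 0.152 = 6.105 Mbps.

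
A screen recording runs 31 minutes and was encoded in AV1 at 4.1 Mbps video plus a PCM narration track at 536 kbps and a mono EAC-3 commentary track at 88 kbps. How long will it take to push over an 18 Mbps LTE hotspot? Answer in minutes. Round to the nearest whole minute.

8 minutes

31 min = 1860 s
Audio total: 536 + 88 = 624 kbps = 0.624 Mbps.
Total bitrate: 4.724 Mbps.
File: 4.724 Mbps × 1860 s = 8786.6 Mb.
At 18 Mbps: 8786.6 / 18 = 488.1 s ≈ 8.14 minutes.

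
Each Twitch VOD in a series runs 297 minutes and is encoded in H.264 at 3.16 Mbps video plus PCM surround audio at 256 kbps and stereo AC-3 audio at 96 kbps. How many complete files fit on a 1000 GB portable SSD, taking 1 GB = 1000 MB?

127

297 min = 17820 s
Audio total: 256 + 96 = 352 kbps = 0.352 Mbps.
Total bitrate: 3.512 Mbps.
Per item: 3.512 Mbps × 17820 s = 62,584 Mb = 7,823 MB.
Capacity: 1000 GB = 8,000,000 Mb; 127.83 items → 127 complete.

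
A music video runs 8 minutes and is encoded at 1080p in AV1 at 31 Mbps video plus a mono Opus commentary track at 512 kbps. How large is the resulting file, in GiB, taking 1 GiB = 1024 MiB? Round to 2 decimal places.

1.76 GiB

8 min = 480 s
Audio: 512 kbps = 0.512 Mbps.
Total bitrate: 31 + 0.512 = 31.512 Mbps.
Stream data: 31.512 Mbps × 480 s = 15125.8 Mb.
15,126 Mb = 1,890,720,000 bytes ÷ 1,073,741,824 = 1.761 GiB.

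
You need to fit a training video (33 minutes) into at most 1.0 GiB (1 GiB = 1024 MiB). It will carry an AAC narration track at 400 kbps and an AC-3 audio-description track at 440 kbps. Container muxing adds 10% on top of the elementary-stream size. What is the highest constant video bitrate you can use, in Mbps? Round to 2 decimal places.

3.10 Mbps

Budget: 1.0 GiB = 8589.9 Mb.
Stream payload after overhead: 8589.9 / 1.10 = 7809.0 Mb.
33 min = 1980 s
Total bitrate budget: 7809.0 Mb / 1980 s = 3.944 Mbps.
Audio total: 400 + 440 = 840 kbps = 0.840 Mbps.
Video: 3.944 − 0.840 = 3.104 Mbps.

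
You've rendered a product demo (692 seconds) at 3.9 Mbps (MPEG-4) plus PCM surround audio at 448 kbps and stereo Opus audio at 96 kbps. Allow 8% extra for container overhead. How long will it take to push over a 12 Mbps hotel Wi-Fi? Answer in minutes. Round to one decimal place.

Audio total: 448 + 96 = 544 kbps = 0.544 Mbps.
Total bitrate: 4.444 Mbps.
File: 4.444 Mbps × 692 s = 3075.2 Mb.
With 8% container overhead: ×1.08. → 3321.3 Mb.
At 12 Mbps: 3321.3 / 12 = 276.8 s ≈ 4.61 minutes.

4.6 minutes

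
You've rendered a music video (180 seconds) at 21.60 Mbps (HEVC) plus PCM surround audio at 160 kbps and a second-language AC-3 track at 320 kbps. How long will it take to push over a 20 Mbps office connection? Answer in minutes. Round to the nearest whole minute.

Audio total: 160 + 320 = 480 kbps = 0.480 Mbps.
Total bitrate: 22.080 Mbps.
File: 22.080 Mbps × 180 s = 3974.4 Mb.
At 20 Mbps: 3974.4 / 20 = 198.7 s ≈ 3.31 minutes.

3 minutes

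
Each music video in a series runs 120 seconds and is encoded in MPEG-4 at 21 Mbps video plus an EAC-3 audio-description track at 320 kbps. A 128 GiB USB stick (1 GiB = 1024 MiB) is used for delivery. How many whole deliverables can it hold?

Audio: 320 kbps = 0.320 Mbps.
Total bitrate: 21.320 Mbps.
Per item: 21.320 Mbps × 120 s = 2,558 Mb = 319.8 MB.
Capacity: 128 GiB = 1,099,512 Mb; 429.77 items → 429 complete.

429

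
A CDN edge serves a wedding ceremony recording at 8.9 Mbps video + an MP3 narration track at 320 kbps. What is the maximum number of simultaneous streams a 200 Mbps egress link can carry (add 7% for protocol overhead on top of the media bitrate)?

20

Audio: 320 kbps = 0.320 Mbps.
Per-viewer media rate: 9.220 Mbps.
On the wire with 7% overhead: 9.865 Mbps.
200 Mbps = 200.0 Mbps; 200.0 / 9.865 = 20.27 → 20 viewers.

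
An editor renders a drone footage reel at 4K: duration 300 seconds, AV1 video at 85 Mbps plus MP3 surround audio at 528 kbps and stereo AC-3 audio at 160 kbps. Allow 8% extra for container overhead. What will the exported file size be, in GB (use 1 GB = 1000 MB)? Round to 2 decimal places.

3.47 GB

Audio total: 528 + 160 = 688 kbps = 0.688 Mbps.
Total bitrate: 85 + 0.688 = 85.688 Mbps.
Stream data: 85.688 Mbps × 300 s = 25706.4 Mb.
With 8% container overhead: ×1.08.
27,763 Mb ÷ 8 = 3,470 MB → 3.470 GB.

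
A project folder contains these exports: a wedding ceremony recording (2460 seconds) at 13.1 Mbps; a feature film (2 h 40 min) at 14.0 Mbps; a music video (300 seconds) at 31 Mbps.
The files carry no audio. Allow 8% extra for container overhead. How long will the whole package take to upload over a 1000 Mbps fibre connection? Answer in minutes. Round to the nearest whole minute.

wedding ceremony recording: 13.100 Mbps × 2460 s × 1.08 = 34804.1 Mb
feature film: 14.000 Mbps × 9600 s × 1.08 = 145152.0 Mb
music video: 31.000 Mbps × 300 s × 1.08 = 10044.0 Mb
Total: 190000.1 Mb = 23750.0 MB.
At 1000 Mbps: 190000.1 / 1000 = 190 s ≈ 3.17 minutes.

3 minutes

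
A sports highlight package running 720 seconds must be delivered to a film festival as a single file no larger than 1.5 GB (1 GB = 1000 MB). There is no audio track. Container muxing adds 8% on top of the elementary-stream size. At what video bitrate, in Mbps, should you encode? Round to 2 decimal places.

Budget: 1.5 GB = 12000.0 Mb.
Stream payload after overhead: 12000.0 / 1.08 = 11111.1 Mb.
Total bitrate budget: 11111.1 Mb / 720 s = 15.432 Mbps.

15.43 Mbps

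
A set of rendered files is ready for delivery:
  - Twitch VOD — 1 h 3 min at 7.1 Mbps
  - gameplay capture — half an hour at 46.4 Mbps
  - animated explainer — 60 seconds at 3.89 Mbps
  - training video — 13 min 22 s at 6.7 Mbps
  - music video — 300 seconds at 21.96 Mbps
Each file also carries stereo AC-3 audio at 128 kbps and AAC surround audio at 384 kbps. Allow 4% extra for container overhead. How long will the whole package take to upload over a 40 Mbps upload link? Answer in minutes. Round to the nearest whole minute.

55 minutes

Audio total: 128 + 384 = 512 kbps = 0.512 Mbps.
Twitch VOD: 7.612 Mbps × 3780 s × 1.04 = 29924.3 Mb
gameplay capture: 46.912 Mbps × 1800 s × 1.04 = 87819.3 Mb
animated explainer: 4.402 Mbps × 60 s × 1.04 = 274.7 Mb
training video: 7.212 Mbps × 802 s × 1.04 = 6015.4 Mb
music video: 22.472 Mbps × 300 s × 1.04 = 7011.3 Mb
Total: 131044.9 Mb = 16380.6 MB.
At 40 Mbps: 131044.9 / 40 = 3276 s ≈ 54.6 minutes.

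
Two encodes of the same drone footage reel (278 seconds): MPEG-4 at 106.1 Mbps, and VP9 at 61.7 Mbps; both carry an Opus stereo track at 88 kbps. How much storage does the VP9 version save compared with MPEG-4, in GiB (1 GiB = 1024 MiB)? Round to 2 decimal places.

1.44 GiB

Audio: 88 kbps = 0.088 Mbps.
MPEG-4: 106.188 Mbps × 278 s = 29520.3 Mb = 3.437 GiB.
VP9: 61.788 Mbps × 278 s = 17177.1 Mb = 2.000 GiB.
Saving: 3.437 − 2.000 = 1.437 GiB.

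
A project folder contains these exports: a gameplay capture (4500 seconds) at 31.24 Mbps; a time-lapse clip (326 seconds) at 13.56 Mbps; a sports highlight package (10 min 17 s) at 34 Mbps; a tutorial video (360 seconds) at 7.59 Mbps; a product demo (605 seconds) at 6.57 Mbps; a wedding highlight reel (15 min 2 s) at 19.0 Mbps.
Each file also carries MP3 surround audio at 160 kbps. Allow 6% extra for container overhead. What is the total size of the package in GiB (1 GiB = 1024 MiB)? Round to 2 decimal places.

Audio: 160 kbps = 0.160 Mbps.
gameplay capture: 31.400 Mbps × 4500 s × 1.06 = 149778.0 Mb
time-lapse clip: 13.720 Mbps × 326 s × 1.06 = 4741.1 Mb
sports highlight package: 34.160 Mbps × 617 s × 1.06 = 22341.3 Mb
tutorial video: 7.750 Mbps × 360 s × 1.06 = 2957.4 Mb
product demo: 6.730 Mbps × 605 s × 1.06 = 4315.9 Mb
wedding highlight reel: 19.160 Mbps × 902 s × 1.06 = 18319.3 Mb
Total: 202453.0 Mb = 25306.6 MB.
= 23.57 GiB.

23.57 GiB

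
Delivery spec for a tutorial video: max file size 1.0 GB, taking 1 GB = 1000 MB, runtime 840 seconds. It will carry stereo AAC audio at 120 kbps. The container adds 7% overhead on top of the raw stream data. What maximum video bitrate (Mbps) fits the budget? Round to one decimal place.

8.8 Mbps

Budget: 1.0 GB = 8000.0 Mb.
Stream payload after overhead: 8000.0 / 1.07 = 7476.6 Mb.
Total bitrate budget: 7476.6 Mb / 840 s = 8.901 Mbps.
Audio: 120 kbps = 0.120 Mbps.
Video: 8.901 − 0.120 = 8.781 Mbps.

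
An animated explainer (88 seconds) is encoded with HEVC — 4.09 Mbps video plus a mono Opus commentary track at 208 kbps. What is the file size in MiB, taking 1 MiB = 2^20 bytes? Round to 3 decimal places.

Audio: 208 kbps = 0.208 Mbps.
Total bitrate: 4.09 + 0.208 = 4.298 Mbps.
Stream data: 4.298 Mbps × 88 s = 378.2 Mb.
378.2 Mb = 47,278,000 bytes ÷ 1,048,576 = 45.09 MiB.

45.088 MiB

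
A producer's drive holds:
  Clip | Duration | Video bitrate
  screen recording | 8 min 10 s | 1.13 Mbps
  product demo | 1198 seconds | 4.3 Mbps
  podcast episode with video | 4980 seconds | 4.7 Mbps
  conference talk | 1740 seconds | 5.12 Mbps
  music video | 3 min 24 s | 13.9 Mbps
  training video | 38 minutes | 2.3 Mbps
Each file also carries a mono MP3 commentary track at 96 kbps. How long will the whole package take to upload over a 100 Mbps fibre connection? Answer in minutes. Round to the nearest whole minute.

8 minutes

Audio: 96 kbps = 0.096 Mbps.
screen recording: 1.226 Mbps × 490 s = 600.7 Mb
product demo: 4.396 Mbps × 1198 s = 5266.4 Mb
podcast episode with video: 4.796 Mbps × 4980 s = 23884.1 Mb
conference talk: 5.216 Mbps × 1740 s = 9075.8 Mb
music video: 13.996 Mbps × 204 s = 2855.2 Mb
training video: 2.396 Mbps × 2280 s = 5462.9 Mb
Total: 47145.1 Mb = 5893.1 MB.
At 100 Mbps: 47145.1 / 100 = 471 s ≈ 7.86 minutes.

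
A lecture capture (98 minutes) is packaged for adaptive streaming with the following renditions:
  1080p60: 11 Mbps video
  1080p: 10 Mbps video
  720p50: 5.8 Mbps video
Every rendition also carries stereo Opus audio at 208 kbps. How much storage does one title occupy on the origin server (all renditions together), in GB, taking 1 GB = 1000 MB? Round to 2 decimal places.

20.16 GB

98 min = 5880 s
Audio: 208 kbps = 0.208 Mbps.
Sum of rendition bitrates: (11+0.208) + (10+0.208) + (5.8+0.208) = 27.424 Mbps.
× 5880 s = 161,253 Mb = 20,157 MB = 20.16 GB.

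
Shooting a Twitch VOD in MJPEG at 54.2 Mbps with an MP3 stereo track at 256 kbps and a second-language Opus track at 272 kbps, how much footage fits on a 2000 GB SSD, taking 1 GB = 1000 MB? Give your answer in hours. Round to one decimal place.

Audio total: 256 + 272 = 528 kbps = 0.528 Mbps.
Total bitrate: 54.2 + 0.528 = 54.728 Mbps.
Capacity: 2000 GB = 16,000,000 Mb.
Recording time: 16,000,000 / 54.728 = 292,355 s ≈ 81.2 hours.

81.2 hours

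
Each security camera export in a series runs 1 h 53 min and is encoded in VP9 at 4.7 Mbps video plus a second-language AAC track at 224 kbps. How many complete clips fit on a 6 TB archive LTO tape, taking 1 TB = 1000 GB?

1 h 53 min = 113 min = 6780 s
Audio: 224 kbps = 0.224 Mbps.
Total bitrate: 4.924 Mbps.
Per item: 4.924 Mbps × 6780 s = 33,385 Mb = 4,173 MB.
Capacity: 6 TB = 48,000,000 Mb; 1437.78 items → 1437 complete.

1437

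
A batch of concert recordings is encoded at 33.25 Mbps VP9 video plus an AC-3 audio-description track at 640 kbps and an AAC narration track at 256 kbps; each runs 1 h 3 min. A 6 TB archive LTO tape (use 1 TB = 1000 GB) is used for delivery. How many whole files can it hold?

1 h 3 min = 63 min = 3780 s
Audio total: 640 + 256 = 896 kbps = 0.896 Mbps.
Total bitrate: 34.146 Mbps.
Per item: 34.146 Mbps × 3780 s = 129,072 Mb = 16,134 MB.
Capacity: 6 TB = 48,000,000 Mb; 371.89 items → 371 complete.

371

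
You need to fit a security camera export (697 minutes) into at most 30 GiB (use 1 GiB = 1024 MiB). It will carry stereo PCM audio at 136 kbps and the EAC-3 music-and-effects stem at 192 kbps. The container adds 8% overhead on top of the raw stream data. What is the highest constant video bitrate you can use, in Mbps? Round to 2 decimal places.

5.38 Mbps

Budget: 30 GiB = 257698.0 Mb.
Stream payload after overhead: 257698.0 / 1.08 = 238609.3 Mb.
697 min = 41820 s
Total bitrate budget: 238609.3 Mb / 41820 s = 5.706 Mbps.
Audio total: 136 + 192 = 328 kbps = 0.328 Mbps.
Video: 5.706 − 0.328 = 5.378 Mbps.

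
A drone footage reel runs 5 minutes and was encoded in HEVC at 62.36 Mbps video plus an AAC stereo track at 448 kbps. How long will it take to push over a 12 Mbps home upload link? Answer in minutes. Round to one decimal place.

26.2 minutes

5 min = 300 s
Audio: 448 kbps = 0.448 Mbps.
Total bitrate: 62.808 Mbps.
File: 62.808 Mbps × 300 s = 18842.4 Mb.
At 12 Mbps: 18842.4 / 12 = 1570.2 s ≈ 26.2 minutes.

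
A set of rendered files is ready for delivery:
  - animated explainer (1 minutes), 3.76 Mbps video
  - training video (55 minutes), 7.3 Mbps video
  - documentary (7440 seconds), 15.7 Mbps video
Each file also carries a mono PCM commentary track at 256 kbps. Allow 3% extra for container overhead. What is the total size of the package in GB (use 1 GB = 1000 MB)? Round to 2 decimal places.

18.53 GB

Audio: 256 kbps = 0.256 Mbps.
animated explainer: 4.016 Mbps × 60 s × 1.03 = 248.2 Mb
training video: 7.556 Mbps × 3300 s × 1.03 = 25682.8 Mb
documentary: 15.956 Mbps × 7440 s × 1.03 = 122274.0 Mb
Total: 148205.1 Mb = 18525.6 MB.
= 18.53 GB.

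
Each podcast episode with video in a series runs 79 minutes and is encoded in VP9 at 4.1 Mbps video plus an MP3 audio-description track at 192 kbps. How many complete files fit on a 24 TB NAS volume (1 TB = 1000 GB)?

79 min = 4740 s
Audio: 192 kbps = 0.192 Mbps.
Total bitrate: 4.292 Mbps.
Per item: 4.292 Mbps × 4740 s = 20,344 Mb = 2,543 MB.
Capacity: 24 TB = 192,000,000 Mb; 9437.63 items → 9437 complete.

9437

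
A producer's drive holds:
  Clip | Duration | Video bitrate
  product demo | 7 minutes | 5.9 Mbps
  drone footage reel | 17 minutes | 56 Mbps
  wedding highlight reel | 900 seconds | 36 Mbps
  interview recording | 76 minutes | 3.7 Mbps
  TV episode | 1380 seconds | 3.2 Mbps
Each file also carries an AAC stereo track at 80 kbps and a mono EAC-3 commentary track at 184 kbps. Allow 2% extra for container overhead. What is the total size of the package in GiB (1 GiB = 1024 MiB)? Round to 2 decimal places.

13.71 GiB

Audio total: 80 + 184 = 264 kbps = 0.264 Mbps.
product demo: 6.164 Mbps × 420 s × 1.02 = 2640.7 Mb
drone footage reel: 56.264 Mbps × 1020 s × 1.02 = 58537.1 Mb
wedding highlight reel: 36.264 Mbps × 900 s × 1.02 = 33290.4 Mb
interview recording: 3.964 Mbps × 4560 s × 1.02 = 18437.4 Mb
TV episode: 3.464 Mbps × 1380 s × 1.02 = 4875.9 Mb
Total: 117781.4 Mb = 14722.7 MB.
= 13.71 GiB.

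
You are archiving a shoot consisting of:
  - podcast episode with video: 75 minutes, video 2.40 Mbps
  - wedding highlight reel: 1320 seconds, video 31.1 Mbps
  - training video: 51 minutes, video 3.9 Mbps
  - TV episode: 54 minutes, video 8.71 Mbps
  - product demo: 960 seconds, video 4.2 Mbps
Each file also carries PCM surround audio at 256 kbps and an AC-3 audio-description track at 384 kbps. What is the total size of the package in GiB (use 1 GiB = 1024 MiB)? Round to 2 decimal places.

12.15 GiB

Audio total: 256 + 384 = 640 kbps = 0.640 Mbps.
podcast episode with video: 3.040 Mbps × 4500 s = 13680.0 Mb
wedding highlight reel: 31.740 Mbps × 1320 s = 41896.8 Mb
training video: 4.540 Mbps × 3060 s = 13892.4 Mb
TV episode: 9.350 Mbps × 3240 s = 30294.0 Mb
product demo: 4.840 Mbps × 960 s = 4646.4 Mb
Total: 104409.6 Mb = 13051.2 MB.
= 12.15 GiB.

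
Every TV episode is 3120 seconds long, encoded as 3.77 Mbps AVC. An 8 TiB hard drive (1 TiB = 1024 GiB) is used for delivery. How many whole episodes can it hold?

Per item: 3.770 Mbps × 3120 s = 11,762 Mb = 1,470 MB.
Capacity: 8 TiB = 70,368,744 Mb; 5982.52 items → 5982 complete.

5982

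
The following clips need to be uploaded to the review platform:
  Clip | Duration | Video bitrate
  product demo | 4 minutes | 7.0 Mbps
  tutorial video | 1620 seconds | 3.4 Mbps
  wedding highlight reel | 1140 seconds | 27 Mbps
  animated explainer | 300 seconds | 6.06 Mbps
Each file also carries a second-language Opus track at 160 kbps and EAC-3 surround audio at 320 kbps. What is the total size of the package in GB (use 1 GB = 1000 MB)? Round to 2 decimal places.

5.17 GB

Audio total: 160 + 320 = 480 kbps = 0.480 Mbps.
product demo: 7.480 Mbps × 240 s = 1795.2 Mb
tutorial video: 3.880 Mbps × 1620 s = 6285.6 Mb
wedding highlight reel: 27.480 Mbps × 1140 s = 31327.2 Mb
animated explainer: 6.540 Mbps × 300 s = 1962.0 Mb
Total: 41370.0 Mb = 5171.2 MB.
= 5.171 GB.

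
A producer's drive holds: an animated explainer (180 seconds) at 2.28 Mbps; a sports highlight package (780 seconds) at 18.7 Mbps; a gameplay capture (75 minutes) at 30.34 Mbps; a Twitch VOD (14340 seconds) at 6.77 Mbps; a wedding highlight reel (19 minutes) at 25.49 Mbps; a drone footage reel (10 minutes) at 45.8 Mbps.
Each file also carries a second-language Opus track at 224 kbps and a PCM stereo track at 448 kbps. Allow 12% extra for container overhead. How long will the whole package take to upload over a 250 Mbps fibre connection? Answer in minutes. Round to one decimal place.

Audio total: 224 + 448 = 672 kbps = 0.672 Mbps.
animated explainer: 2.952 Mbps × 180 s × 1.12 = 595.1 Mb
sports highlight package: 19.372 Mbps × 780 s × 1.12 = 16923.4 Mb
gameplay capture: 31.012 Mbps × 4500 s × 1.12 = 156300.5 Mb
Twitch VOD: 7.442 Mbps × 14340 s × 1.12 = 119524.5 Mb
wedding highlight reel: 26.162 Mbps × 1140 s × 1.12 = 33403.6 Mb
drone footage reel: 46.472 Mbps × 600 s × 1.12 = 31229.2 Mb
Total: 357976.3 Mb = 44747.0 MB.
At 250 Mbps: 357976.3 / 250 = 1432 s ≈ 23.9 minutes.

23.9 minutes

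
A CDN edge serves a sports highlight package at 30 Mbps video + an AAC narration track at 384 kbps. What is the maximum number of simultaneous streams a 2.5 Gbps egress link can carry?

Audio: 384 kbps = 0.384 Mbps.
Per-viewer media rate: 30.384 Mbps.
2.5 Gbps = 2,500 Mbps; 2,500 / 30.384 = 82.28 → 82 viewers.

82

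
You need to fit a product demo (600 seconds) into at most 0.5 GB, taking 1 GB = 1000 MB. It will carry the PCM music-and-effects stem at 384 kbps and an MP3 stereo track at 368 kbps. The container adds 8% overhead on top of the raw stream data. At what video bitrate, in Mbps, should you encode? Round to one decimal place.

5.4 Mbps

Budget: 0.5 GB = 4000.0 Mb.
Stream payload after overhead: 4000.0 / 1.08 = 3703.7 Mb.
Total bitrate budget: 3703.7 Mb / 600 s = 6.173 Mbps.
Audio total: 384 + 368 = 752 kbps = 0.752 Mbps.
Video: 6.173 − 0.752 = 5.421 Mbps.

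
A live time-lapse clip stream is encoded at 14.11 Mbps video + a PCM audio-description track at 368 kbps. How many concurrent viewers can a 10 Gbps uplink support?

690

Audio: 368 kbps = 0.368 Mbps.
Per-viewer media rate: 14.478 Mbps.
10 Gbps = 10,000 Mbps; 10,000 / 14.478 = 690.70 → 690 viewers.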